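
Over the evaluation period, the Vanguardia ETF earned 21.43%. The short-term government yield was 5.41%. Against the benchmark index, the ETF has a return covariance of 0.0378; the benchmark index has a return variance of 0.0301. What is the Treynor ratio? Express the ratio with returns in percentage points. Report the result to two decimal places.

12.76

β = Cov / Var = 0.0378 / 0.0301 = 1.2558
Treynor = (Rp − Rf) / β = (21.43% − 5.41%) / 1.2558 = 16.02 / 1.2558 = 12.7568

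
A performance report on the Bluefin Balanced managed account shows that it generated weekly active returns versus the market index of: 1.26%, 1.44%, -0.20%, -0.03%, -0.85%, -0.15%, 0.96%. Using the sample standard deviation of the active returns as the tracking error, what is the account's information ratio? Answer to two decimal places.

0.40

r̄ = (1.26 + 1.44 − 0.2 − 0.03 − 0.85 − 0.15 + 0.96) / 7 = 0.3471%
Sample σ = √[Σ(r − r̄)² / 6] = √[4.5251 / 6] = √0.7542 = 0.8684%
IR = r̄ / tracking error = 0.3471 / 0.8684 = 0.3997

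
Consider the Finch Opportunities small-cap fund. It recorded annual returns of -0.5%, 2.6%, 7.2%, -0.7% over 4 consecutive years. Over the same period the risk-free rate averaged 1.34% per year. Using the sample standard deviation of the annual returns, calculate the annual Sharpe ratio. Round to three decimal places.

Mean return μ = 8.60 / 4 = 2.1500%
Sample σ = √[Σ(r − μ)² / 3] = √[40.8500 / 3] = √13.6167 = 3.6901%
Sharpe = (μ − rf) / σ = (2.1500 − 1.34) / 3.6901 = 0.8100 / 3.6901 = 0.2195

0.220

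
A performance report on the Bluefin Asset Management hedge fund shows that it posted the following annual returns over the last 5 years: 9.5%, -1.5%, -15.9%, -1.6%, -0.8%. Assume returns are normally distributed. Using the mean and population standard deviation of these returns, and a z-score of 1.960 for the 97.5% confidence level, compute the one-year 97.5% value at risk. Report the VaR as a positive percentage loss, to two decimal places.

Mean return r̄ = -10.30 / 5 = -2.0600%
Population std dev = √[327.2920 / 5] = 8.0906%
VaR = −(r̄ − z·σ) = −(-2.0600 − 1.960 × 8.0906) = −(-17.9176) = 17.9176%

17.92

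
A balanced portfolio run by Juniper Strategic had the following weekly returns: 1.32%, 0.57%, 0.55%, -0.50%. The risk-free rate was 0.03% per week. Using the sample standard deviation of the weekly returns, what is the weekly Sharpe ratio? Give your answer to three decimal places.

r̄ = (1.32 + 0.57 + 0.55 − 0.5) / 4 = 0.4850%
Sample std dev = √[1.6789 / 3] = 0.7481%
Sharpe = (r̄ − rf) / σ = (0.4850 − 0.03) / 0.7481 = 0.4550 / 0.7481 = 0.6082

0.608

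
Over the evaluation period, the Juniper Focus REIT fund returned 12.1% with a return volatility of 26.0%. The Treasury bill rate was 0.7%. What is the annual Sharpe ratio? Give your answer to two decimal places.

0.44

Sharpe = (Rp − Rf) / σp = (12.1% − 0.7%) / 26.0% = 11.40% / 26.0% = 0.4385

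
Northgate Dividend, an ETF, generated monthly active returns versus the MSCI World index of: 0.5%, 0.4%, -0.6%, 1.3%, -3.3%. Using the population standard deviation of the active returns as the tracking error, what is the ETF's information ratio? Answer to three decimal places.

μ = (0.5 + 0.4 − 0.6 + 1.3 − 3.3) / 5 = -1.70 / 5 = -0.3400%
Population σ = √[Σ(r − μ)² / 5] = √[12.7720 / 5] = √2.5544 = 1.5982%
IR = μ / tracking error = -0.3400 / 1.5982 = -0.2127

-0.213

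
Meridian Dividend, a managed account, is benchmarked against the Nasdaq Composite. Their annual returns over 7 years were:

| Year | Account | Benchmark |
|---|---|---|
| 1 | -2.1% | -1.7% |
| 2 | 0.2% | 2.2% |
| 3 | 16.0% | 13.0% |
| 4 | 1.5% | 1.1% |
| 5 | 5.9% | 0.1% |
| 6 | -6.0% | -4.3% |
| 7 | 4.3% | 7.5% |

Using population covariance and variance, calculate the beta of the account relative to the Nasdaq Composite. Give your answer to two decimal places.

r̄p = 2.8286%,  r̄m = 2.5571%
Cov = Σ(rp − r̄p)(rm − r̄m) / 7 = 31.6669
Var(rm) = Σ(rm − r̄m)² / 7 = 29.5596
β = Cov / Var = 31.6669 / 29.5596 = 1.0713

1.07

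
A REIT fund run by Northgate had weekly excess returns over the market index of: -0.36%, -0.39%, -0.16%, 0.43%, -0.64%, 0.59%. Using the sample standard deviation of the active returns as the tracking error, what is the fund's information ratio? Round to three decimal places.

-0.180

r̄ = (-0.36 − 0.39 − 0.16 + 0.43 − 0.64 + 0.59) / 6 = -0.0883%
Σ(r − r̄)² = (-0.36 − (-0.0883))² + (-0.39 − (-0.0883))² + … = 1.2031
sample σ = √(1.2031 / 5) = √0.2406 = 0.4905%
IR = r̄ / tracking error = -0.0883 / 0.4905 = -0.1800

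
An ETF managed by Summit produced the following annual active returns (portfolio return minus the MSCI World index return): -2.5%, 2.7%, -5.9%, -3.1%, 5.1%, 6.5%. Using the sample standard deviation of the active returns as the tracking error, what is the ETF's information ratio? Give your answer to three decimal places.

0.093

r̄ = (-2.5 + 2.7 − 5.9 − 3.1 + 5.1 + 6.5) / 6 = 2.80 / 6 = 0.4667%
Sample σ = √[Σ(r − r̄)² / 5] = √[124.9133 / 5] = √24.9827 = 4.9983%
IR = r̄ / tracking error = 0.4667 / 4.9983 = 0.0934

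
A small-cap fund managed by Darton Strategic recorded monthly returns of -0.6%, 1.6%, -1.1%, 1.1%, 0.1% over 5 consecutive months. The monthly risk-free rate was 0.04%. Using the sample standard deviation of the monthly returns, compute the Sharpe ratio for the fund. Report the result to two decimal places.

r̄ = (-0.6 + 1.6 − 1.1 + 1.1 + 0.1) / 5 = 1.10 / 5 = 0.2200%
Sample σ = √[Σ(r − r̄)² / 4] = √[5.1080 / 4] = √1.2770 = 1.1300%
Sharpe = (r̄ − rf) / σ = (0.2200 − 0.04) / 1.1300 = 0.1800 / 1.1300 = 0.1593

0.16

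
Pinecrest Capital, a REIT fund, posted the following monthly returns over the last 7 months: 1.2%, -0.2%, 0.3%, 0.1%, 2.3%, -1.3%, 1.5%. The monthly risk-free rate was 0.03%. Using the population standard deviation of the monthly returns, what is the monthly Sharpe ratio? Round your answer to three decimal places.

0.475

r̄ = (1.2 − 0.2 + 0.3 + 0.1 + 2.3 − 1.3 + 1.5) / 7 = 3.90 / 7 = 0.5571%
Population std dev = √[8.6371 / 7] = 1.1108%
Sharpe = (r̄ − rf) / σ = (0.5571 − 0.03) / 1.1108 = 0.5271 / 1.1108 = 0.4745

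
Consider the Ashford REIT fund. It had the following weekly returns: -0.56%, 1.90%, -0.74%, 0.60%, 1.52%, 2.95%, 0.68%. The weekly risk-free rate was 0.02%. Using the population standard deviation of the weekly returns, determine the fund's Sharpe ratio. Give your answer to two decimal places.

0.72

Mean return r̄ = 6.350 / 7 = 0.9071%
Population std dev = √[10.5461 / 7] = 1.2274%
Sharpe = (r̄ − rf) / σ = (0.9071 − 0.02) / 1.2274 = 0.8871 / 1.2274 = 0.7227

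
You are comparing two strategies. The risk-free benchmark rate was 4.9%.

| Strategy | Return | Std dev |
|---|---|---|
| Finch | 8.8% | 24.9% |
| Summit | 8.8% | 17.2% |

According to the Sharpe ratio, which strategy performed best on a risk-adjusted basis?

Summit

Finch: Sharpe ratio = (8.8% − 4.9%) / 24.9% = 0.157
Summit: Sharpe ratio = (8.8% − 4.9%) / 17.2% = 0.227
Highest: Summit (0.227).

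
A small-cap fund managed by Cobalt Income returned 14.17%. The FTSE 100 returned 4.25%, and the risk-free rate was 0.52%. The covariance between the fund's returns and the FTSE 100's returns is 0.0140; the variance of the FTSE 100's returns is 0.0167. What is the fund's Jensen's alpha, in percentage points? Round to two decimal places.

β = Cov / Var = 0.0140 / 0.0167 = 0.8383
E[R] = Rf + β(Rm − Rf) = 0.52% + 0.8383 × (4.25% − 0.52%) = 3.6469%
α = Rp − E[R] = 14.17% − 3.6469% = 10.5231

10.52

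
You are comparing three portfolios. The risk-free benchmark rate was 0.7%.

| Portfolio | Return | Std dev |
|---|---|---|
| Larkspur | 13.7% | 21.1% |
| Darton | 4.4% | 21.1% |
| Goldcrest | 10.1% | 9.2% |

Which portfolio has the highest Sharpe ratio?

Larkspur: Sharpe ratio = (13.7% − 0.7%) / 21.1% = 0.616
Darton: Sharpe ratio = (4.4% − 0.7%) / 21.1% = 0.175
Goldcrest: Sharpe ratio = (10.1% − 0.7%) / 9.2% = 1.022
Highest: Goldcrest (1.022).

Goldcrest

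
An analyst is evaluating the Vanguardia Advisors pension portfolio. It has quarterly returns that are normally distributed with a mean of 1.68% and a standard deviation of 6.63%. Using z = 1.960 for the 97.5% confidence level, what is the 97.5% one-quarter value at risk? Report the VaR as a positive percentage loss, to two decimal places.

VaR (as % loss) = −(μ − z·σ) = −(1.68% − 1.960 × 6.63%) = −(-11.3148%) = 11.3148%

11.31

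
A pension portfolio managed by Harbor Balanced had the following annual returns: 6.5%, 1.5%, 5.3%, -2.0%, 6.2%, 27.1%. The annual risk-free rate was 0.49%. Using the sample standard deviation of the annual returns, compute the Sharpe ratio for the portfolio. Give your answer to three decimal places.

r̄ = (6.5 + 1.5 + 5.3 − 2 + 6.2 + 27.1) / 6 = 7.4333%
Sample σ = √[Σ(r − r̄)² / 5] = √[517.9133 / 5] = √103.5827 = 10.1776%
Sharpe = (r̄ − rf) / σ = (7.4333 − 0.49) / 10.1776 = 6.9433 / 10.1776 = 0.6822

0.682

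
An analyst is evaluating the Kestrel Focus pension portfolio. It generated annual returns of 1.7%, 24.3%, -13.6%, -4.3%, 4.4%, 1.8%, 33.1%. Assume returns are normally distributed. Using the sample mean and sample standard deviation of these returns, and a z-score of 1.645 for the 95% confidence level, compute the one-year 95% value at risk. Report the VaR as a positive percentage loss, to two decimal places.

μ = (1.7 + 24.3 − 13.6 − 4.3 + 4.4 + 1.8 + 33.1) / 7 = 6.7714%
Σ(r − μ)² = 1594.0743; sample σ = √(1594.0743/6) = 16.2997%
VaR = −(μ − z·σ) = −(6.7714 − 1.645 × 16.2997) = −(-20.0416) = 20.0416%

20.04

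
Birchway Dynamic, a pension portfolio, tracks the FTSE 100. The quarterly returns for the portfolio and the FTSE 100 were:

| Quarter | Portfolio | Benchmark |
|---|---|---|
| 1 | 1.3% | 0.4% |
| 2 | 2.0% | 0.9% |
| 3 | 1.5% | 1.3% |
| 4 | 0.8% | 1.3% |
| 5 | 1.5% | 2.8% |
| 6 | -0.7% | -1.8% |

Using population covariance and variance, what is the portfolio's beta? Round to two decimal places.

r̄p = 1.0667%,  r̄m = 0.8167%
Cov = Σ(rp − r̄p)(rm − r̄m) / 6 = 0.9239
Var(rm) = Σ(rm − r̄m)² / 6 = 1.9047
β = Cov / Var = 0.9239 / 1.9047 = 0.4851

0.49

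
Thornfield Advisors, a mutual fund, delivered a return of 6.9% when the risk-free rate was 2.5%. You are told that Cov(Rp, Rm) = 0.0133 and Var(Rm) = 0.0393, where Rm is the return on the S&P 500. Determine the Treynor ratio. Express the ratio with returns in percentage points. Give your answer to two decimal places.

β = Cov / Var = 0.0133 / 0.0393 = 0.3384
Treynor = (Rp − Rf) / β = (6.9% − 2.5%) / 0.3384 = 4.40 / 0.3384 = 13.0024

13.00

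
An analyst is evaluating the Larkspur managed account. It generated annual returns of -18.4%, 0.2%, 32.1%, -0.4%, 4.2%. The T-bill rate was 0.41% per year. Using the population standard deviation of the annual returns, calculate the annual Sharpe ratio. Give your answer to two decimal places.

μ = (-18.4 + 0.2 + 32.1 − 0.4 + 4.2) / 5 = 3.5400%
Σ(r − μ)² = 1324.1520; population σ = √(1324.1520/5) = 16.2736%
Sharpe = (μ − rf) / σ = (3.5400 − 0.41) / 16.2736 = 3.1300 / 16.2736 = 0.1923

0.19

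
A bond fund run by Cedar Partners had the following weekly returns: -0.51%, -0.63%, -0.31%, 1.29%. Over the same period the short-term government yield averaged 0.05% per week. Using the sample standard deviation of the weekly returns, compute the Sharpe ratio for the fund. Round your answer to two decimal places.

μ = (-0.51 − 0.63 − 0.31 + 1.29) / 4 = -0.160 / 4 = -0.0400%
Sample σ = √[Σ(r − μ)² / 3] = √[2.4108 / 3] = √0.8036 = 0.8964%
Sharpe = (μ − rf) / σ = (-0.0400 − 0.05) / 0.8964 = -0.0900 / 0.8964 = -0.1004

-0.10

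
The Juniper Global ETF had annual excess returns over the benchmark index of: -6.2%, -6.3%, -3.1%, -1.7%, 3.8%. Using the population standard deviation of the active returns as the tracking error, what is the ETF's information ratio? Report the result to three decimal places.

-0.729

μ = (-6.2 − 6.3 − 3.1 − 1.7 + 3.8) / 5 = -13.50 / 5 = -2.7000%
Σ(r − μ)² = (-6.2 − (-2.7000))² + (-6.3 − (-2.7000))² + … = 68.6200
σ = √[68.6200 / 5] = 3.7046%
IR = μ / tracking error = -2.7000 / 3.7046 = -0.7288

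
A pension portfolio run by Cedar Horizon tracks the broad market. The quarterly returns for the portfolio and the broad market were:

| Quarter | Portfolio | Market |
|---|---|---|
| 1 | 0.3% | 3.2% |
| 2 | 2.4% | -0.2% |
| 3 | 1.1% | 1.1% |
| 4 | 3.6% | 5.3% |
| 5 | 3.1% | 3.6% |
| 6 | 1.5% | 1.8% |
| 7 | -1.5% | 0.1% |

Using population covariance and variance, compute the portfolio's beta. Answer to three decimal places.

r̄p = 1.5000%,  r̄m = 2.1286%
Cov = Σ(rp − r̄p)(rm − r̄m) / 7 = 1.7329
Var(rm) = Σ(rm − r̄m)² / 7 = 3.4392
β = Cov / Var = 1.7329 / 3.4392 = 0.5039

0.504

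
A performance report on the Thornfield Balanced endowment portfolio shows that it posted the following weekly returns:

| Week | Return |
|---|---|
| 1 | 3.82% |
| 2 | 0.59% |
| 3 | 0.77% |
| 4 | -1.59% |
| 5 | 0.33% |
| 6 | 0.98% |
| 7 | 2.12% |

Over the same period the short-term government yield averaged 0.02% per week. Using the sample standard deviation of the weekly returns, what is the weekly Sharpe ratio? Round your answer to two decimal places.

0.59

Mean return μ = 7.020 / 7 = 1.0029%
Σ(r − μ)² = (3.82 − 1.0029)² + (0.59 − 1.0029)² + (0.77 − 1.0029)² + … = 16.5851
sample σ = √(16.5851 / 6) = √2.7642 = 1.6626%
Sharpe = (μ − rf) / σ = (1.0029 − 0.02) / 1.6626 = 0.9829 / 1.6626 = 0.5912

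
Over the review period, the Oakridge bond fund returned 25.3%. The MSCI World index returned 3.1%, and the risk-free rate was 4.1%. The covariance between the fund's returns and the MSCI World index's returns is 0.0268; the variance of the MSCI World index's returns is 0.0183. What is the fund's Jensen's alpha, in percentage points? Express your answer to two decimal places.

22.66

β = Cov / Var = 0.0268 / 0.0183 = 1.4645
E[R] = Rf + β(Rm − Rf) = 4.1% + 1.4645 × (3.1% − 4.1%) = 2.6355%
α = Rp − E[R] = 25.3% − 2.6355% = 22.6645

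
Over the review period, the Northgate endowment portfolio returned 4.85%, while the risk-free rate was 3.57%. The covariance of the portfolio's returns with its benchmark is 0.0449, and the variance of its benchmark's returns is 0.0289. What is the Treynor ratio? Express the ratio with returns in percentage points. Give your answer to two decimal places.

β = Cov / Var = 0.0449 / 0.0289 = 1.5536
Treynor = (Rp − Rf) / β = (4.85% − 3.57%) / 1.5536 = 1.28 / 1.5536 = 0.8239

0.82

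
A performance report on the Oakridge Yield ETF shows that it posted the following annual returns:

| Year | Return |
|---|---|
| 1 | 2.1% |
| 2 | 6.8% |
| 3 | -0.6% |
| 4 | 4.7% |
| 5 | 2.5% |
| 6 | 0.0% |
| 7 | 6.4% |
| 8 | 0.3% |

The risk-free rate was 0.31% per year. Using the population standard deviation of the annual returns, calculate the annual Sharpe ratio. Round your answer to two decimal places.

μ = (2.1 + 6.8 − 0.6 + 4.7 + 2.5 + 0 + 6.4 + 0.3) / 8 = 2.7750%
Σ(r − μ)² = (2.1 − 2.7750)² + (6.8 − 2.7750)² + … = 58.7950
σ = √[58.7950 / 8] = 2.7110%
Sharpe = (μ − rf) / σ = (2.7750 − 0.31) / 2.7110 = 2.4650 / 2.7110 = 0.9093

0.91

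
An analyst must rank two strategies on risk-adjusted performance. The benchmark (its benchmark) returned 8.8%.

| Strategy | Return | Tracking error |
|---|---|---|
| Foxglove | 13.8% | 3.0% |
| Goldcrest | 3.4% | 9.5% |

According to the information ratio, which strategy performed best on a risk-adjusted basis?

Foxglove

Foxglove: IR = (13.8% − 8.8%) / 3.0% = 1.667
Goldcrest: IR = (3.4% − 8.8%) / 9.5% = -0.568
Highest: Foxglove (1.667).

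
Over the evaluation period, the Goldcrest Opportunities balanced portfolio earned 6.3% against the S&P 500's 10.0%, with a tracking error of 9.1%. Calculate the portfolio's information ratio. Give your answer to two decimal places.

-0.41

IR = (Rp − Rb) / TE = (6.3% − 10.0%) / 9.1% = -3.70% / 9.1% = -0.4066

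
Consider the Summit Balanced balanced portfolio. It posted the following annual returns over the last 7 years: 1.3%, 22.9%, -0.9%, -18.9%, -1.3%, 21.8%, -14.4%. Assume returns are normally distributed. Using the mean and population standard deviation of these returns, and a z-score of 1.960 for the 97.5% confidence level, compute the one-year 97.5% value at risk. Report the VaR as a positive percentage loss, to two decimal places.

27.69

r̄ = (1.3 + 22.9 − 0.9 − 18.9 − 1.3 + 21.8 − 14.4) / 7 = 10.50 / 7 = 1.5000%
Σ(r − r̄)² = (1.3 − 1.5000)² + (22.9 − 1.5000)² + (-0.9 − 1.5000)² + … = 1552.6600
σ = √[1552.6600 / 7] = 14.8932%
VaR = −(r̄ − z·σ) = −(1.5000 − 1.960 × 14.8932) = −(-27.6907) = 27.6907%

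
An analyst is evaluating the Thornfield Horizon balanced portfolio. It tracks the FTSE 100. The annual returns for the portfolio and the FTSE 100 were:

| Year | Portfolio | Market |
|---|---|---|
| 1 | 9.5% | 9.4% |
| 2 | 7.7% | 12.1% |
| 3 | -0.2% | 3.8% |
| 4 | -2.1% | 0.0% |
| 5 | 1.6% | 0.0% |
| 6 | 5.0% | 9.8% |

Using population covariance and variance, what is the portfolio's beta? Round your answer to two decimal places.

0.75

r̄p = 3.5833%,  r̄m = 5.8500%
Cov = Σ(rp − r̄p)(rm − r̄m) / 6 = 17.4892
Var(rm) = Σ(rm − r̄m)² / 6 = 23.3192
β = Cov / Var = 17.4892 / 23.3192 = 0.7500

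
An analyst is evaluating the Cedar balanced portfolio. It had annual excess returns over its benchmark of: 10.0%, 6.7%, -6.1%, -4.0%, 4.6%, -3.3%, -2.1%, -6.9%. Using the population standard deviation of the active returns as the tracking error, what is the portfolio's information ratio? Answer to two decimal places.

Mean return r̄ = -1.10 / 8 = -0.1375%
Σ(r − r̄)² = 282.0188; population σ = √(282.0188/8) = 5.9374%
IR = r̄ / tracking error = -0.1375 / 5.9374 = -0.0232

-0.02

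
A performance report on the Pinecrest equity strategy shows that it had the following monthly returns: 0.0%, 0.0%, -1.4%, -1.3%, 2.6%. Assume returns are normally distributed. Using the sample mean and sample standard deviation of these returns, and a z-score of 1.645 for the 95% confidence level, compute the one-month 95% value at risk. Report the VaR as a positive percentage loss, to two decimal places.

Mean return r̄ = -0.10 / 5 = -0.0200%
Sample std dev = √[10.4080 / 4] = 1.6131%
VaR = −(r̄ − z·σ) = −(-0.0200 − 1.645 × 1.6131) = −(-2.6735) = 2.6735%

2.67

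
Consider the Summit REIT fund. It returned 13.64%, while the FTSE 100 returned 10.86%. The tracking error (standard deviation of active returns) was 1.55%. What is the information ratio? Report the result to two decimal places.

IR = (Rp − Rb) / TE = (13.64% − 10.86%) / 1.55% = 2.78% / 1.55% = 1.7935

1.79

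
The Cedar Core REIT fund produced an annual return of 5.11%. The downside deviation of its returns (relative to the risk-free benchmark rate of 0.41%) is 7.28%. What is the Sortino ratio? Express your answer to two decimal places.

0.65

Sortino = (Rp − Rf) / σd = (5.11% − 0.41%) / 7.28% = 4.70% / 7.28% = 0.6456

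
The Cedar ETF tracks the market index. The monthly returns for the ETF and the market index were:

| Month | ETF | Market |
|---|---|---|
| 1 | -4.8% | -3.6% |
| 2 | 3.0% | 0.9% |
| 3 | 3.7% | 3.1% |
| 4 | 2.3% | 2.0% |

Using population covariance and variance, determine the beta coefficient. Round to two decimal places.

1.29

r̄p = 1.0500%,  r̄m = 0.6000%
Cov = Σ(rp − r̄p)(rm − r̄m) / 4 = 8.3825
Var(rm) = Σ(rm − r̄m)² / 4 = 6.4850
β = Cov / Var = 8.3825 / 6.4850 = 1.2926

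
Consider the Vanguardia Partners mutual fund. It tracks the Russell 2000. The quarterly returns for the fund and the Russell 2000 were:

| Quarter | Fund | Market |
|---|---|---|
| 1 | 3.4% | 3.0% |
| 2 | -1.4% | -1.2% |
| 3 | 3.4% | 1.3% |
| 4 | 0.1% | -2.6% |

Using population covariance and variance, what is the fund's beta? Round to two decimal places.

r̄p = 1.3750%,  r̄m = 0.1250%
Cov = Σ(rp − r̄p)(rm − r̄m) / 4 = 3.8381
Var(rm) = Σ(rm − r̄m)² / 4 = 4.7069
β = Cov / Var = 3.8381 / 4.7069 = 0.8154

0.82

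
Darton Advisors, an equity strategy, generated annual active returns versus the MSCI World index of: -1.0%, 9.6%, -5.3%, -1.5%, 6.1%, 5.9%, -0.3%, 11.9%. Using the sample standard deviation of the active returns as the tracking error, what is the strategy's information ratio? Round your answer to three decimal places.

r̄ = (-1 + 9.6 − 5.3 − 1.5 + 6.1 + 5.9 − 0.3 + 11.9) / 8 = 3.1750%
Σ(r − r̄)² = 256.5750; sample σ = √(256.5750/7) = 6.0542%
IR = r̄ / tracking error = 3.1750 / 6.0542 = 0.5244

0.524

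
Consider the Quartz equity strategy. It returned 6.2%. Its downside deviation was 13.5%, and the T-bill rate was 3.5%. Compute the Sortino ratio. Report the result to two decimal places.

Sortino = (Rp − Rf) / σd = (6.2% − 3.5%) / 13.5% = 2.70% / 13.5% = 0.2000

0.20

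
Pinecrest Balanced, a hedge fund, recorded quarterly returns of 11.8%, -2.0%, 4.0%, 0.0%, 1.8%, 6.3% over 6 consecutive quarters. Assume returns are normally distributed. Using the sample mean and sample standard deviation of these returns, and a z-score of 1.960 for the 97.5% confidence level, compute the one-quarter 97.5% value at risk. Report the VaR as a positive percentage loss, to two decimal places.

μ = (11.8 − 2 + 4 + 0 + 1.8 + 6.3) / 6 = 21.90 / 6 = 3.6500%
Σ(r − μ)² = 122.2350; sample σ = √(122.2350/5) = 4.9444%
VaR = −(μ − z·σ) = −(3.6500 − 1.960 × 4.9444) = −(-6.0410) = 6.0410%

6.04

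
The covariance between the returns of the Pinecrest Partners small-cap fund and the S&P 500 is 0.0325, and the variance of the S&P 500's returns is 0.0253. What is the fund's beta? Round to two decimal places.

β = Cov(Rp, Rm) / Var(Rm) = 0.0325 / 0.0253 = 1.2846

1.28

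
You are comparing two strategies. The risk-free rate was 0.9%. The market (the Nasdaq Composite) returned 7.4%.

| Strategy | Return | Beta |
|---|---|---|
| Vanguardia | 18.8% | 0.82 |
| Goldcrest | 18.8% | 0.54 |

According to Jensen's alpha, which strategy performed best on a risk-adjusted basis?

Vanguardia: α = 18.8% − [0.9% + 0.82 × (7.4% − 0.9%)] = 12.570
Goldcrest: α = 18.8% − [0.9% + 0.54 × (7.4% − 0.9%)] = 14.390
Highest: Goldcrest (14.390).

Goldcrest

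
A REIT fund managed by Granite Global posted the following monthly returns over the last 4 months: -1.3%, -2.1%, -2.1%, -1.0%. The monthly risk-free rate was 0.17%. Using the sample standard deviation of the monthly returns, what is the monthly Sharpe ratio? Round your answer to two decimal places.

r̄ = (-1.3 − 2.1 − 2.1 − 1) / 4 = -1.6250%
Sample std dev = √[0.9475 / 3] = 0.5620%
Sharpe = (r̄ − rf) / σ = (-1.6250 − 0.17) / 0.5620 = -1.7950 / 0.5620 = -3.1940

-3.19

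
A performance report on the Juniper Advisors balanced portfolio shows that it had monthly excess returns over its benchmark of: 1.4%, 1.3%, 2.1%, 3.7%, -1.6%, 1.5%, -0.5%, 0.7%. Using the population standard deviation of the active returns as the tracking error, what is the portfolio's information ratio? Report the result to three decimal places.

r̄ = (1.4 + 1.3 + 2.1 + 3.7 − 1.6 + 1.5 − 0.5 + 0.7) / 8 = 1.0750%
Population std dev = √[18.0550 / 8] = 1.5023%
IR = r̄ / tracking error = 1.0750 / 1.5023 = 0.7156

0.716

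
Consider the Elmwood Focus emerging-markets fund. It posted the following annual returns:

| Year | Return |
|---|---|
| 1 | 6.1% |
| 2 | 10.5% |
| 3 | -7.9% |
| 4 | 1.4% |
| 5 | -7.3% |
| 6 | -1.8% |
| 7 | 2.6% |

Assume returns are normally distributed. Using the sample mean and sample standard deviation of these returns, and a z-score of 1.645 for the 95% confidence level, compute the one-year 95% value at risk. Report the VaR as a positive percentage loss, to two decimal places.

Mean return r̄ = 3.60 / 7 = 0.5143%
Sample σ = √[Σ(r − r̄)² / 6] = √[273.2686 / 6] = √45.5448 = 6.7487%
VaR = −(r̄ − z·σ) = −(0.5143 − 1.645 × 6.7487) = −(-10.5873) = 10.5873%

10.59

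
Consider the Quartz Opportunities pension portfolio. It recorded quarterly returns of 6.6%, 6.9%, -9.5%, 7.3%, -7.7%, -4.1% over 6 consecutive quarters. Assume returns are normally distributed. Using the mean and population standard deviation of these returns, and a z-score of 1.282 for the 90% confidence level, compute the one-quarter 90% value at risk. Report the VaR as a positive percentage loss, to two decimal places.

μ = (6.6 + 6.9 − 9.5 + 7.3 − 7.7 − 4.1) / 6 = -0.0833%
Population std dev = √[310.7683 / 6] = 7.1969%
VaR = −(μ − z·σ) = −(-0.0833 − 1.282 × 7.1969) = −(-9.3097) = 9.3097%

9.31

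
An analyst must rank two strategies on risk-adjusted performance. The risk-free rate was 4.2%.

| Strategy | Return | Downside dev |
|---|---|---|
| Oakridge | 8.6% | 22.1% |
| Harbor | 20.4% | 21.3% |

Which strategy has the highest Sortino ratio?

Oakridge: Sortino ratio = (8.6% − 4.2%) / 22.1% = 0.199
Harbor: Sortino ratio = (20.4% − 4.2%) / 21.3% = 0.761
Highest: Harbor (0.761).

Harbor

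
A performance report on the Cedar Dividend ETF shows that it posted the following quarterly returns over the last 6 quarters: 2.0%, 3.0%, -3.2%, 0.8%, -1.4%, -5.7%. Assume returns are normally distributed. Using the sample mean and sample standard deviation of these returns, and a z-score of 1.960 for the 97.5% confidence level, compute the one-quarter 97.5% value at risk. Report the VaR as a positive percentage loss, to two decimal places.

7.25

Mean return r̄ = -4.50 / 6 = -0.7500%
Sample σ = √[Σ(r − r̄)² / 5] = √[54.9550 / 5] = √10.9910 = 3.3153%
VaR = −(r̄ − z·σ) = −(-0.7500 − 1.960 × 3.3153) = −(-7.2480) = 7.2480%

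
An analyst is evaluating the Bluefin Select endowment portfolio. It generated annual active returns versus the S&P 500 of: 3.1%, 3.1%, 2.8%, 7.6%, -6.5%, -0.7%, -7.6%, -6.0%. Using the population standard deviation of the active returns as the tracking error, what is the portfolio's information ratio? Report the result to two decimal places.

-0.10

r̄ = (3.1 + 3.1 + 2.8 + 7.6 − 6.5 − 0.7 − 7.6 − 6) / 8 = -4.20 / 8 = -0.5250%
Population std dev = √[219.1150 / 8] = 5.2335%
IR = r̄ / tracking error = -0.5250 / 5.2335 = -0.1003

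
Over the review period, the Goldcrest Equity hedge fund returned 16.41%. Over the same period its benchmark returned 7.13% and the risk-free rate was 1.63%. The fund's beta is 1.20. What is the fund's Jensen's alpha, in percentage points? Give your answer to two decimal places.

CAPM expected return = Rf + β(Rm − Rf) = 1.63% + 1.20 × (7.13% − 1.63%) = 1.63 + 1.20 × 5.50 = 8.2300%
Jensen's α = Rp − E[R] = 16.41% − 8.2300% = 8.1800

8.18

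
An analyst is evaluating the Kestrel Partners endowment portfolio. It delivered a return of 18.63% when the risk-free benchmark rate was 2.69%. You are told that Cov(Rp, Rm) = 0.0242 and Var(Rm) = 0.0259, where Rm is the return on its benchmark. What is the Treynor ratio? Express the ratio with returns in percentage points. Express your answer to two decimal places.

17.06

β = Cov / Var = 0.0242 / 0.0259 = 0.9344
Treynor = (Rp − Rf) / β = (18.63% − 2.69%) / 0.9344 = 15.94 / 0.9344 = 17.0591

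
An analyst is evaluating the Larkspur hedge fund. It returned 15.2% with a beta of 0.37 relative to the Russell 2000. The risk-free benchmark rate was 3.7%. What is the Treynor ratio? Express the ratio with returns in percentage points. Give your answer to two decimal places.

Treynor = (Rp − Rf) / β = (15.2% − 3.7%) / 0.37 = 11.50 / 0.37 = 31.0811

31.08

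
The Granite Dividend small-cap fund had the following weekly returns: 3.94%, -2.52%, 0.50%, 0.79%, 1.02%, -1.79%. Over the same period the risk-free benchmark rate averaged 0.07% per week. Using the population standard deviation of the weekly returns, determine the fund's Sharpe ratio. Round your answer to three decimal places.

0.121

r̄ = (3.94 − 2.52 + 0.5 + 0.79 + 1.02 − 1.79) / 6 = 0.3233%
Population std dev = √[26.3653 / 6] = 2.0962%
Sharpe = (r̄ − rf) / σ = (0.3233 − 0.07) / 2.0962 = 0.2533 / 2.0962 = 0.1208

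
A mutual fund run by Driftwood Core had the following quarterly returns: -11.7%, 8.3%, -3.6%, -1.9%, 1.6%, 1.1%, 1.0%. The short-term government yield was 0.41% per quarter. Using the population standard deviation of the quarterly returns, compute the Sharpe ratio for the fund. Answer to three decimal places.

r̄ = (-11.7 + 8.3 − 3.6 − 1.9 + 1.6 + 1.1 + 1) / 7 = -0.7429%
Population σ = √[Σ(r − r̄)² / 7] = √[223.2571 / 7] = √31.8939 = 5.6475%
Sharpe = (r̄ − rf) / σ = (-0.7429 − 0.41) / 5.6475 = -1.1529 / 5.6475 = -0.2041

-0.204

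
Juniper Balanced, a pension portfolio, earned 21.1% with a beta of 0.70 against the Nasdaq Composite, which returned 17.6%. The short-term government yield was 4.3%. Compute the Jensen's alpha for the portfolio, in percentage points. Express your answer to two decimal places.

7.49

CAPM expected return = Rf + β(Rm − Rf) = 4.3% + 0.70 × (17.6% − 4.3%) = 4.3 + 0.70 × 13.30 = 13.6100%
Jensen's α = Rp − E[R] = 21.1% − 13.6100% = 7.4900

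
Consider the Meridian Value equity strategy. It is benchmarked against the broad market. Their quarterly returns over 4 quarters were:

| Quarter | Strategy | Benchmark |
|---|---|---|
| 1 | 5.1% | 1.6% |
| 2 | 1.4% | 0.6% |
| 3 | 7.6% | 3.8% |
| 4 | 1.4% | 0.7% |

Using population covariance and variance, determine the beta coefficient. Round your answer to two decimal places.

1.95

r̄p = 3.8750%,  r̄m = 1.6750%
Cov = Σ(rp − r̄p)(rm − r̄m) / 4 = 3.2244
Var(rm) = Σ(rm − r̄m)² / 4 = 1.6569
β = Cov / Var = 3.2244 / 1.6569 = 1.9460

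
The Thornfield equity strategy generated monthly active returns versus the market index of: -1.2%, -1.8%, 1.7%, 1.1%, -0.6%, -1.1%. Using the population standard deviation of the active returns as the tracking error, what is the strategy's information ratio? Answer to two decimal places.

μ = (-1.2 − 1.8 + 1.7 + 1.1 − 0.6 − 1.1) / 6 = -1.90 / 6 = -0.3167%
Σ(r − μ)² = 9.7483; population σ = √(9.7483/6) = 1.2746%
IR = μ / tracking error = -0.3167 / 1.2746 = -0.2485

-0.25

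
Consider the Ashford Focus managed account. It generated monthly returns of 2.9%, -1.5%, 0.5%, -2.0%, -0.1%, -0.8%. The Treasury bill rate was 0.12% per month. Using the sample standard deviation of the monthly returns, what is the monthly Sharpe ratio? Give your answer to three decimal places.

-0.163

r̄ = (2.9 − 1.5 + 0.5 − 2 − 0.1 − 0.8) / 6 = -1.00 / 6 = -0.1667%
Sample std dev = √[15.3933 / 5] = 1.7546%
Sharpe = (r̄ − rf) / σ = (-0.1667 − 0.12) / 1.7546 = -0.2867 / 1.7546 = -0.1634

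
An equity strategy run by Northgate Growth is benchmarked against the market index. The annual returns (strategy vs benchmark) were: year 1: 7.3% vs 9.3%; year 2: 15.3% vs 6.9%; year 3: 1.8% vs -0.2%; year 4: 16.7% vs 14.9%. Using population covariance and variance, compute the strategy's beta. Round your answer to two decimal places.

r̄p = 10.2750%,  r̄m = 7.7250%
Cov = Σ(rp − r̄p)(rm − r̄m) / 4 = 26.1081
Var(rm) = Σ(rm − r̄m)² / 4 = 29.3619
β = Cov / Var = 26.1081 / 29.3619 = 0.8892

0.89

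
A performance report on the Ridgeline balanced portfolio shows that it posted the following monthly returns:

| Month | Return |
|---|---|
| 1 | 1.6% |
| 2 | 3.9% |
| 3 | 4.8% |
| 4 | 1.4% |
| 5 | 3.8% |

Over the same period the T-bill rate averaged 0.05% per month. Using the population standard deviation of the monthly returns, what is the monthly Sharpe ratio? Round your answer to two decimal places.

r̄ = (1.6 + 3.9 + 4.8 + 1.4 + 3.8) / 5 = 3.1000%
Σ(r − r̄)² = (1.6 − 3.1000)² + (3.9 − 3.1000)² + … = 9.1600
population σ = √(9.1600 / 5) = √1.8320 = 1.3535%
Sharpe = (r̄ − rf) / σ = (3.1000 − 0.05) / 1.3535 = 3.0500 / 1.3535 = 2.2534

2.25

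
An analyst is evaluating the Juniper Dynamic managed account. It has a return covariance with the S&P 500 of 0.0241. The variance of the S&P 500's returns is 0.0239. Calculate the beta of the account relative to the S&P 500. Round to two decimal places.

β = Cov(Rp, Rm) / Var(Rm) = 0.0241 / 0.0239 = 1.0084

1.01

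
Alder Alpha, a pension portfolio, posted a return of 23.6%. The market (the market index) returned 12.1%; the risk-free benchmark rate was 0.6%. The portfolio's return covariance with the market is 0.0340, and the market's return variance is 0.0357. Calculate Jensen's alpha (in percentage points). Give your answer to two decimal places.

12.05

β = Cov / Var = 0.0340 / 0.0357 = 0.9524
E[R] = Rf + β(Rm − Rf) = 0.6% + 0.9524 × (12.1% − 0.6%) = 11.5526%
α = Rp − E[R] = 23.6% − 11.5526% = 12.0474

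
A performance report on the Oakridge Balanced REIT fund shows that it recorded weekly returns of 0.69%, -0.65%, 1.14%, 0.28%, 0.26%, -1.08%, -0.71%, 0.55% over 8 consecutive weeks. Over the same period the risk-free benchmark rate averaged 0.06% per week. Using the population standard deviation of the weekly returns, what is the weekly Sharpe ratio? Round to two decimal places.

r̄ = (0.69 − 0.65 + 1.14 + 0.28 + 0.26 − 1.08 − 0.71 + 0.55) / 8 = 0.0600%
Population std dev = √[4.2884 / 8] = 0.7322%
Sharpe = (r̄ − rf) / σ = (0.0600 − 0.06) / 0.7322 = 0.0000 / 0.7322 = 0.0000

0.00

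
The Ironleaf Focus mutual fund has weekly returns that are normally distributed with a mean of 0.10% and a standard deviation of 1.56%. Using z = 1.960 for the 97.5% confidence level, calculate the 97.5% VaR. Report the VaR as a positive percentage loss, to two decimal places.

VaR (as % loss) = −(μ − z·σ) = −(0.10% − 1.960 × 1.56%) = −(-2.9576%) = 2.9576%

2.96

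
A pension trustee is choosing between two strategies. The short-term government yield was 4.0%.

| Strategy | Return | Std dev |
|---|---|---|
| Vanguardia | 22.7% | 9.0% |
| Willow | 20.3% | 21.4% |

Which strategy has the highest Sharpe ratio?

Vanguardia

Vanguardia: Sharpe ratio = (22.7% − 4.0%) / 9.0% = 2.078
Willow: Sharpe ratio = (20.3% − 4.0%) / 21.4% = 0.762
Highest: Vanguardia (2.078).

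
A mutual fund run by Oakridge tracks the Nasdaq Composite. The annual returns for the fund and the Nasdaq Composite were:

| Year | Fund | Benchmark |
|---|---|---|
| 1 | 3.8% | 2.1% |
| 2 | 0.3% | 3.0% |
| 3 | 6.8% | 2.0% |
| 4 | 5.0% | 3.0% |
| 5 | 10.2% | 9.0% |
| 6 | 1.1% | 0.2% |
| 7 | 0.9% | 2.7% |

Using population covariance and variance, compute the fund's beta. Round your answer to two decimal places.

r̄p = 4.0143%,  r̄m = 3.1429%
Cov = Σ(rp − r̄p)(rm − r̄m) / 7 = 6.2308
Var(rm) = Σ(rm − r̄m)² / 7 = 6.5139
β = Cov / Var = 6.2308 / 6.5139 = 0.9565

0.96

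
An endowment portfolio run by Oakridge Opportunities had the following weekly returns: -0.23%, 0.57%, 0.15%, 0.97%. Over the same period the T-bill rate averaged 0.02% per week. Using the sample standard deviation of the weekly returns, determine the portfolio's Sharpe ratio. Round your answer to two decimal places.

r̄ = (-0.23 + 0.57 + 0.15 + 0.97) / 4 = 1.460 / 4 = 0.3650%
Σ(r − r̄)² = 0.8083; sample σ = √(0.8083/3) = 0.5191%
Sharpe = (r̄ − rf) / σ = (0.3650 − 0.02) / 0.5191 = 0.3450 / 0.5191 = 0.6646

0.66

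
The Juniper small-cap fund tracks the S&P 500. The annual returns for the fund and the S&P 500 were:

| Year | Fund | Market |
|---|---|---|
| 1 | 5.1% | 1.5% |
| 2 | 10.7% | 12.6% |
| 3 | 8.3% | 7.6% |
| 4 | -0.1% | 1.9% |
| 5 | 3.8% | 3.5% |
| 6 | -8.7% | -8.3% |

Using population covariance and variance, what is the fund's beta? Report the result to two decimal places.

0.94

r̄p = 3.1833%,  r̄m = 3.1333%
Cov = Σ(rp − r̄p)(rm − r̄m) / 6 = 38.5039
Var(rm) = Σ(rm − r̄m)² / 6 = 40.7689
β = Cov / Var = 38.5039 / 40.7689 = 0.9444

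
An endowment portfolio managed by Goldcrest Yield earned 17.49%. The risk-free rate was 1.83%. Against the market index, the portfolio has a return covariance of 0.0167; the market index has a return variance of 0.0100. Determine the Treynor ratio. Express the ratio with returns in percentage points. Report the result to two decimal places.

9.38

β = Cov / Var = 0.0167 / 0.0100 = 1.6700
Treynor = (Rp − Rf) / β = (17.49% − 1.83%) / 1.6700 = 15.66 / 1.6700 = 9.3772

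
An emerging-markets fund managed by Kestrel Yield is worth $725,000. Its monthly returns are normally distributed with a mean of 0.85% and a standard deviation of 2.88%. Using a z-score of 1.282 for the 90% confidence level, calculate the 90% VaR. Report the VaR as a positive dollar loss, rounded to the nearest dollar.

$20,606

Return at the 90% tail: μ − z·σ = 0.85% − 1.282 × 2.88% = 0.85 − 3.69216 = -2.84216%
VaR = −(-2.84216%) × $725,000 = 2.84216% × $725,000 = $20,606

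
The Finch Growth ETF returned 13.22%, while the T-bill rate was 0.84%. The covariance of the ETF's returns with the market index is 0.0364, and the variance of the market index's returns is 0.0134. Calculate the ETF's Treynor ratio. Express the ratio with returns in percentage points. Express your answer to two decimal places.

β = Cov / Var = 0.0364 / 0.0134 = 2.7164
Treynor = (Rp − Rf) / β = (13.22% − 0.84%) / 2.7164 = 12.38 / 2.7164 = 4.5575

4.56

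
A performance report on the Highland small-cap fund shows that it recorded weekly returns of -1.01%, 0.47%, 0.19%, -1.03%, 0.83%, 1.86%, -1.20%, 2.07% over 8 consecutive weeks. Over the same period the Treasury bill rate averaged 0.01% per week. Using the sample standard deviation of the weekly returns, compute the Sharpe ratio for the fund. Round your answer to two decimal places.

0.20

r̄ = (-1.01 + 0.47 + 0.19 − 1.03 + 0.83 + 1.86 − 1.2 + 2.07) / 8 = 0.2725%
Σ(r − r̄)² = (-1.01 − 0.2725)² + (0.47 − 0.2725)² + … = 11.6174
sample σ = √(11.6174 / 7) = √1.6596 = 1.2883%
Sharpe = (r̄ − rf) / σ = (0.2725 − 0.01) / 1.2883 = 0.2625 / 1.2883 = 0.2038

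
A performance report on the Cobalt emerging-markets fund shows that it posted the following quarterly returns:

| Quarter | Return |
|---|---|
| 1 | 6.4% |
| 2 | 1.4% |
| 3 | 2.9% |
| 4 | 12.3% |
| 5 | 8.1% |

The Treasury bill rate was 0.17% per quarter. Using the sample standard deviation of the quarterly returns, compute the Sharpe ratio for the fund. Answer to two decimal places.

1.40

r̄ = (6.4 + 1.4 + 2.9 + 12.3 + 8.1) / 5 = 6.2200%
Sample std dev = √[74.7880 / 4] = 4.3240%
Sharpe = (r̄ − rf) / σ = (6.2200 − 0.17) / 4.3240 = 6.0500 / 4.3240 = 1.3992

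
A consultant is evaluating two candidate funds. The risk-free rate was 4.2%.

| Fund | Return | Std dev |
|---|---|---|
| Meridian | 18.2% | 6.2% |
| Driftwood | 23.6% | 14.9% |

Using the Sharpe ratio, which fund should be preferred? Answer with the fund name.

Meridian

Meridian: Sharpe ratio = (18.2% − 4.2%) / 6.2% = 2.258
Driftwood: Sharpe ratio = (23.6% − 4.2%) / 14.9% = 1.302
Highest: Meridian (2.258).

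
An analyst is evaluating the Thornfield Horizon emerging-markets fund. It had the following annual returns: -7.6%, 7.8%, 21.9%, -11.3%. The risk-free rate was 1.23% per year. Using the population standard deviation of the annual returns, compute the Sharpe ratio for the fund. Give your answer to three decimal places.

0.111

μ = (-7.6 + 7.8 + 21.9 − 11.3) / 4 = 10.80 / 4 = 2.7000%
Population σ = √[Σ(r − μ)² / 4] = √[696.7400 / 4] = √174.1850 = 13.1979%
Sharpe = (μ − rf) / σ = (2.7000 − 1.23) / 13.1979 = 1.4700 / 13.1979 = 0.1114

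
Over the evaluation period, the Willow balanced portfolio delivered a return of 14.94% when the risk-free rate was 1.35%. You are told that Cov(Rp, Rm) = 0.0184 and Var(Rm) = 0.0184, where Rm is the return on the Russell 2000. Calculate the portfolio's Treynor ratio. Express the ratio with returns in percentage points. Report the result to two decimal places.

13.59

β = Cov / Var = 0.0184 / 0.0184 = 1.0000
Treynor = (Rp − Rf) / β = (14.94% − 1.35%) / 1.0000 = 13.59 / 1.0000 = 13.5900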